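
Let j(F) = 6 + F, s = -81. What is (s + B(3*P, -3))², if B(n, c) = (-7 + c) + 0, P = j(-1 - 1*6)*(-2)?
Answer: 8281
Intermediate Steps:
P = 2 (P = (6 + (-1 - 1*6))*(-2) = (6 + (-1 - 6))*(-2) = (6 - 7)*(-2) = -1*(-2) = 2)
B(n, c) = -7 + c
(s + B(3*P, -3))² = (-81 + (-7 - 3))² = (-81 - 10)² = (-91)² = 8281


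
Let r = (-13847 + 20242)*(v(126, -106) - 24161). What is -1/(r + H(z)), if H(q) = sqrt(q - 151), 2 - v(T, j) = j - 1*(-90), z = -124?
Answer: 30878897/4767531399683100 + I*sqrt(11)/4767531399683100 ≈ 6.4769e-9 + 6.9567e-16*I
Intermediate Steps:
v(T, j) = -88 - j (v(T, j) = 2 - (j - 1*(-90)) = 2 - (j + 90) = 2 - (90 + j) = 2 + (-90 - j) = -88 - j)
H(q) = sqrt(-151 + q)
r = -154394485 (r = (-13847 + 20242)*((-88 - 1*(-106)) - 24161) = 6395*((-88 + 106) - 24161) = 6395*(18 - 24161) = 6395*(-24143) = -154394485)
-1/(r + H(z)) = -1/(-154394485 + sqrt(-151 - 124)) = -1/(-154394485 + sqrt(-275)) = -1/(-154394485 + 5*I*sqrt(11))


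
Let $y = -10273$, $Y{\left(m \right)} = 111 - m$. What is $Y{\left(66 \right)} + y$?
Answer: $-10228$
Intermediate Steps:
$Y{\left(66 \right)} + y = \left(111 - 66\right) - 10273 = 45 - 10273 = -10228$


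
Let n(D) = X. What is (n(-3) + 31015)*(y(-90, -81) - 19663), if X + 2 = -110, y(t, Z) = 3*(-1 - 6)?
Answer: -608294652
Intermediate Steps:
y(t, Z) = -21 (y(t, Z) = 3*(-7) = -21)
X = -112 (X = -2 - 110 = -112)
n(D) = -112
(n(-3) + 31015)*(y(-90, -81) - 19663) = (-112 + 31015)*(-21 - 19663) = 30903*(-19684) = -608294652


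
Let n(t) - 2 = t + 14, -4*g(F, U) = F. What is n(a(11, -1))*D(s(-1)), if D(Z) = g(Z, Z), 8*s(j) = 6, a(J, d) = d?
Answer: -45/16 ≈ -2.8125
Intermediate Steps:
g(F, U) = -F/4
s(j) = ¾ (s(j) = (⅛)*6 = ¾)
n(t) = 16 + t (n(t) = 2 + (t + 14) = 2 + (14 + t) = 16 + t)
D(Z) = -Z/4
n(a(11, -1))*D(s(-1)) = (16 - 1)*(-¼*¾) = 15*(-3/16) = -45/16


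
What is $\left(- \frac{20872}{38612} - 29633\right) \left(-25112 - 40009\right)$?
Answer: $\frac{380163861543}{197} \approx 1.9298 \cdot 10^{9}$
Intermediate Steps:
$\left(- \frac{20872}{38612} - 29633\right) \left(-25112 - 40009\right) = \left(\left(-20872\right) \frac{1}{38612} - 29633\right) \left(-65121\right) = \left(- \frac{5218}{9653} - 29633\right) \left(-65121\right) = \left(- \frac{286052567}{9653}\right) \left(-65121\right) = \frac{380163861543}{197}$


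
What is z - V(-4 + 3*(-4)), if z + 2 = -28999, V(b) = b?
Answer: -28985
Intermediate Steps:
z = -29001 (z = -2 - 28999 = -29001)
z - V(-4 + 3*(-4)) = -29001 - (-4 + 3*(-4)) = -29001 - (-4 - 12) = -29001 - 1*(-16) = -29001 + 16 = -28985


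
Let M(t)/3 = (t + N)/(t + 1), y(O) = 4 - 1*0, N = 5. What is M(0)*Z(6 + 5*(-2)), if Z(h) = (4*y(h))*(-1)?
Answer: -240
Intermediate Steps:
y(O) = 4 (y(O) = 4 + 0 = 4)
M(t) = 3*(5 + t)/(1 + t) (M(t) = 3*((t + 5)/(t + 1)) = 3*((5 + t)/(1 + t)) = 3*(5 + t)/(1 + t))
Z(h) = -16 (Z(h) = (4*4)*(-1) = 16*(-1) = -16)
M(0)*Z(6 + 5*(-2)) = (3*(5 + 0)/(1 + 0))*(-16) = (3*5/1)*(-16) = (3*1*5)*(-16) = 15*(-16) = -240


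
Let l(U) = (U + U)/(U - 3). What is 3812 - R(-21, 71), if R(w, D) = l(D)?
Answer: 129537/34 ≈ 3809.9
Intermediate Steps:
l(U) = 2*U/(-3 + U) (l(U) = (2*U)/(-3 + U) = 2*U/(-3 + U))
R(w, D) = 2*D/(-3 + D)
3812 - R(-21, 71) = 3812 - 2*71/(-3 + 71) = 3812 - 2*71/68 = 3812 - 1*71/34 = 3812 - 71/34 = 129537/34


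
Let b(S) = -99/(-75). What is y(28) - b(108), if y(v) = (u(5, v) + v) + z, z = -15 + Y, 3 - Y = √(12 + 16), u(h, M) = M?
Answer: 1067/25 - 2*√7 ≈ 37.388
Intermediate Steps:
Y = 3 - 2*√7 (Y = 3 - √(12 + 16) = 3 - √28 = 3 - 2*√7 ≈ -2.2915)
b(S) = 33/25 (b(S) = -99*(-1/75) = 33/25)
z = -12 - 2*√7 (z = -15 + (3 - 2*√7) = -12 - 2*√7 ≈ -17.292)
y(v) = -12 - 2*√7 + 2*v (y(v) = (v + v) + (-12 - 2*√7) = 2*v + (-12 - 2*√7) = -12 - 2*√7 + 2*v)
y(28) - b(108) = (-12 - 2*√7 + 2*28) - 1*33/25 = (-12 - 2*√7 + 56) - 33/25 = (44 - 2*√7) - 33/25 = 1067/25 - 2*√7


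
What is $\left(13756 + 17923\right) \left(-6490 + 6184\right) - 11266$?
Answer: $-9705040$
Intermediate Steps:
$\left(13756 + 17923\right) \left(-6490 + 6184\right) - 11266 = 31679 \left(-306\right) - 11266 = -9693774 - 11266 = -9705040$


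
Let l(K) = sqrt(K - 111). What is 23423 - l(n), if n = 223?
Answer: 23423 - 4*sqrt(7) ≈ 23412.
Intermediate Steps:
l(K) = sqrt(-111 + K)
23423 - l(n) = 23423 - sqrt(-111 + 223) = 23423 - sqrt(112) = 23423 - 4*sqrt(7)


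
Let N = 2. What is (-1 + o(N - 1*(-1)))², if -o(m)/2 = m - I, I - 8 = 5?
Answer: 361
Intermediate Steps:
I = 13 (I = 8 + 5 = 13)
o(m) = 26 - 2*m (o(m) = -2*(m - 1*13) = -2*(m - 13) = -2*(-13 + m) = 26 - 2*m)
(-1 + o(N - 1*(-1)))² = (-1 + (26 - 2*(2 - 1*(-1))))² = (-1 + (26 - 2*(2 + 1)))² = (-1 + (26 - 2*3))² = (-1 + (26 - 6))² = (-1 + 20)² = 19² = 361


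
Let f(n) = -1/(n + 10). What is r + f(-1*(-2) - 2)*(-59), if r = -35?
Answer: -291/10 ≈ -29.100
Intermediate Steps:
f(n) = -1/(10 + n)
r + f(-1*(-2) - 2)*(-59) = -35 - 1/(10 + (-1*(-2) - 2))*(-59) = -35 - 1/(10 + (2 - 2))*(-59) = -35 - 1/(10 + 0)*(-59) = -35 - 1/10*(-59) = -35 + 59/10 = -291/10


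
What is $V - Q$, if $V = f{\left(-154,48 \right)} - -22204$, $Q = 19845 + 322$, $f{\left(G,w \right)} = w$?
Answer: $2085$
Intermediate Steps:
$Q = 20167$
$V = 22252$ ($V = 48 - -22204 = 48 + 22204 = 22252$)
$V - Q = 22252 - 20167 = 2085$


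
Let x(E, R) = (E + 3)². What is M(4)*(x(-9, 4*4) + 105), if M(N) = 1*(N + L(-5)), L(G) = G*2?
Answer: -846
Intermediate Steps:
L(G) = 2*G
x(E, R) = (3 + E)²
M(N) = -10 + N (M(N) = 1*(N + 2*(-5)) = 1*(N - 10) = 1*(-10 + N) = -10 + N)
M(4)*(x(-9, 4*4) + 105) = (-10 + 4)*((3 - 9)² + 105) = -6*((-6)² + 105) = -6*(36 + 105) = -6*141 = -846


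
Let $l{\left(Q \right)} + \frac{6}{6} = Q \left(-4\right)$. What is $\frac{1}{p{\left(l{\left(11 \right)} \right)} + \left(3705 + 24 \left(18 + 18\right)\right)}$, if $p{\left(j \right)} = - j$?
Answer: $\frac{1}{4614} \approx 0.00021673$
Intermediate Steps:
$l{\left(Q \right)} = -1 - 4 Q$ ($l{\left(Q \right)} = -1 + Q \left(-4\right) = -1 - 4 Q$)
$\frac{1}{p{\left(l{\left(11 \right)} \right)} + \left(3705 + 24 \left(18 + 18\right)\right)} = \frac{1}{- (-1 - 44) + \left(3705 + 24 \left(18 + 18\right)\right)} = \frac{1}{- (-1 - 44) + \left(3705 + 24 \cdot 36\right)} = \frac{1}{\left(-1\right) \left(-45\right) + \left(3705 + 864\right)} = \frac{1}{45 + 4569} = \frac{1}{4614}$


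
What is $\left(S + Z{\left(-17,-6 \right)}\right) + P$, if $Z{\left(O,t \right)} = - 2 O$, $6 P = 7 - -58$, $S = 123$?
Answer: $\frac{1007}{6} \approx 167.83$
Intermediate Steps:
$P = \frac{65}{6}$ ($P = \frac{7 - -58}{6} = \frac{7 + 58}{6} = \frac{1}{6} \cdot 65 = \frac{65}{6} \approx 10.833$)
$\left(S + Z{\left(-17,-6 \right)}\right) + P = \left(123 - -34\right) + \frac{65}{6} = \left(123 + 34\right) + \frac{65}{6} = 157 + \frac{65}{6} = \frac{1007}{6}$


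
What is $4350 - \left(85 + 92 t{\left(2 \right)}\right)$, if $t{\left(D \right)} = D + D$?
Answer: $3897$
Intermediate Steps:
$t{\left(D \right)} = 2 D$
$4350 - \left(85 + 92 t{\left(2 \right)}\right) = 4350 - \left(85 + 92 \cdot 2 \cdot 2\right) = 4350 - \left(85 + 92 \cdot 4\right) = 4350 - \left(85 + 368\right) = 4350 - 453 = 3897$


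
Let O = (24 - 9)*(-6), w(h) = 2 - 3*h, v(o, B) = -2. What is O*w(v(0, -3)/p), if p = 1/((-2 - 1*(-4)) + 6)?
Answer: -4500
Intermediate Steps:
p = 1/8 (p = 1/((-2 + 4) + 6) = 1/(2 + 6) = 1/8 ≈ 0.12500)
O = -90 (O = 15*(-6) = -90)
O*w(v(0, -3)/p) = -90*(2 - (-6)/1/8) = -90*(2 - (-6)*8) = -90*(2 - 3*(-16)) = -90*(2 + 48) = -90*50 = -4500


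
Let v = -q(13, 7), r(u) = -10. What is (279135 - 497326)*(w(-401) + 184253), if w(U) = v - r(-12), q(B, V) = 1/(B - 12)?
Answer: -40204310042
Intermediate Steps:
q(B, V) = 1/(-12 + B)
v = -1 (v = -1/(-12 + 13) = -1/1 = -1*1 = -1)
w(U) = 9 (w(U) = -1 - 1*(-10) = -1 + 10 = 9)
(279135 - 497326)*(w(-401) + 184253) = (279135 - 497326)*(9 + 184253) = -218191*184262 = -40204310042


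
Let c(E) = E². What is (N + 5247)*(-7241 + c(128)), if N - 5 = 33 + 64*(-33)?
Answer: 29010739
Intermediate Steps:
N = -2074 (N = 5 + (33 + 64*(-33)) = 5 + (33 - 2112) = 5 - 2079 = -2074)
(N + 5247)*(-7241 + c(128)) = (-2074 + 5247)*(-7241 + 128²) = 3173*(-7241 + 16384) = 3173*9143 = 29010739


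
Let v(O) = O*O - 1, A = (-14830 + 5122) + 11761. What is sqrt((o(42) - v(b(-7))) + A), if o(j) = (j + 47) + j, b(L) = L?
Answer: 2*sqrt(534) ≈ 46.217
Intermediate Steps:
o(j) = 47 + 2*j (o(j) = (47 + j) + j = 47 + 2*j)
A = 2053 (A = -9708 + 11761 = 2053)
v(O) = -1 + O**2 (v(O) = O**2 - 1 = -1 + O**2)
sqrt((o(42) - v(b(-7))) + A) = sqrt(((47 + 2*42) - (-1 + (-7)**2)) + 2053) = sqrt(((47 + 84) - (-1 + 49)) + 2053) = sqrt((131 - 1*48) + 2053) = sqrt((131 - 48) + 2053) = sqrt(83 + 2053) = sqrt(2136) = 2*sqrt(534)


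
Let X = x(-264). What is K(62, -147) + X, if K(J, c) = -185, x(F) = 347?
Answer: 162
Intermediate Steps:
X = 347
K(62, -147) + X = -185 + 347 = 162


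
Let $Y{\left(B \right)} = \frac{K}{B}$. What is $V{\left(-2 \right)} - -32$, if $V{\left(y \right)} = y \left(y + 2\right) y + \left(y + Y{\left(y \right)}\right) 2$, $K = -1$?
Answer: $29$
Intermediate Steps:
$Y{\left(B \right)} = - \frac{1}{B}$
$V{\left(y \right)} = - \frac{2}{y} + 2 y + y^{2} \left(2 + y\right)$ ($V{\left(y \right)} = y \left(y + 2\right) y + \left(y - \frac{1}{y}\right) 2 = y \left(2 + y\right) y + \left(- \frac{2}{y} + 2 y\right) = y^{2} \left(2 + y\right) + \left(- \frac{2}{y} + 2 y\right) = - \frac{2}{y} + 2 y + y^{2} \left(2 + y\right)$)
$V{\left(-2 \right)} - -32 = \frac{-2 + \left(-2\right)^{2} \left(2 + \left(-2\right)^{2} + 2 \left(-2\right)\right)}{-2} - -32 = - \frac{-2 + 4 \left(2 + 4 - 4\right)}{2} + 32 = - \frac{-2 + 4 \cdot 2}{2} + 32 = - \frac{-2 + 8}{2} + 32 = \left(- \frac{1}{2}\right) 6 + 32 = -3 + 32 = 29$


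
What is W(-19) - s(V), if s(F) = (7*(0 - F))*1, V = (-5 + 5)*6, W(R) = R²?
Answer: 361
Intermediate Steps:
V = 0 (V = 0*6 = 0)
s(F) = -7*F (s(F) = (7*(-F))*1 = -7*F*1 = -7*F)
W(-19) - s(V) = (-19)² - (-7)*0 = 361 - 1*0 = 361 + 0 = 361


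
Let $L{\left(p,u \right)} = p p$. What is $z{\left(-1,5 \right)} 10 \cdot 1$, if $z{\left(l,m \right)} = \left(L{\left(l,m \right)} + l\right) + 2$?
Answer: $20$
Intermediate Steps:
$L{\left(p,u \right)} = p^{2}$
$z{\left(l,m \right)} = 2 + l + l^{2}$ ($z{\left(l,m \right)} = \left(l^{2} + l\right) + 2 = \left(l + l^{2}\right) + 2 = 2 + l + l^{2}$)
$z{\left(-1,5 \right)} 10 \cdot 1 = \left(2 - 1 + \left(-1\right)^{2}\right) 10 \cdot 1 = \left(2 - 1 + 1\right) 10 \cdot 1 = 2 \cdot 10 \cdot 1 = 20 \cdot 1 = 20$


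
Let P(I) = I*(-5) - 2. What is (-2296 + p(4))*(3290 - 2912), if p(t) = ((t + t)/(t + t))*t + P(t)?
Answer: -874692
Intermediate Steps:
P(I) = -2 - 5*I (P(I) = -5*I - 2 = -2 - 5*I)
p(t) = -2 - 4*t (p(t) = ((t + t)/(t + t))*t + (-2 - 5*t) = ((2*t)/((2*t)))*t + (-2 - 5*t) = ((2*t)*(1/(2*t)))*t + (-2 - 5*t) = 1*t + (-2 - 5*t) = t + (-2 - 5*t) = -2 - 4*t)
(-2296 + p(4))*(3290 - 2912) = (-2296 + (-2 - 4*4))*(3290 - 2912) = (-2296 + (-2 - 16))*378 = (-2296 - 18)*378 = -2314*378 = -874692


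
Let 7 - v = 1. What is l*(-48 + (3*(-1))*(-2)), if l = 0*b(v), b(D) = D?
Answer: 0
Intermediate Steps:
v = 6 (v = 7 - 1*1 = 7 - 1 = 6)
l = 0 (l = 0*6 = 0)
l*(-48 + (3*(-1))*(-2)) = 0*(-48 + (3*(-1))*(-2)) = 0*(-48 - 3*(-2)) = 0*(-48 + 6) = 0*(-42) = 0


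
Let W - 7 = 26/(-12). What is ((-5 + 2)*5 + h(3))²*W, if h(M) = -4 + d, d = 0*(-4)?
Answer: 10469/6 ≈ 1744.8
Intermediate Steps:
d = 0
W = 29/6 (W = 7 + 26/(-12) = 7 + 26*(-1/12) = 7 - 13/6 = 29/6 ≈ 4.8333)
h(M) = -4 (h(M) = -4 + 0 = -4)
((-5 + 2)*5 + h(3))²*W = ((-5 + 2)*5 - 4)²*(29/6) = (-3*5 - 4)²*(29/6) = (-15 - 4)²*(29/6) = (-19)²*(29/6) = 361*(29/6) = 10469/6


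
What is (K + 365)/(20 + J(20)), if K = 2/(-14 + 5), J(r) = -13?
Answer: 469/9 ≈ 52.111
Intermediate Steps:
K = -2/9 (K = 2/(-9) = 2*(-⅑) = -2/9 ≈ -0.22222)
(K + 365)/(20 + J(20)) = (-2/9 + 365)/(20 - 13) = (3283/9)/7 = (3283/9)*(⅐) = 469/9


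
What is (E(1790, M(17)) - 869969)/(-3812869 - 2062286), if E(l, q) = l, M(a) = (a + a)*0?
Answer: 22261/150645 ≈ 0.14777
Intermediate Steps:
M(a) = 0 (M(a) = (2*a)*0 = 0)
(E(1790, M(17)) - 869969)/(-3812869 - 2062286) = (1790 - 869969)/(-3812869 - 2062286) = -868179/(-5875155) = -868179*(-1/5875155) = 22261/150645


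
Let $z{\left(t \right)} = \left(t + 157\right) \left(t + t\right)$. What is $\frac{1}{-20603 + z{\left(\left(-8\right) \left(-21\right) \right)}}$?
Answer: $\frac{1}{88597} \approx 1.1287 \cdot 10^{-5}$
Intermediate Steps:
$z{\left(t \right)} = 2 t \left(157 + t\right)$ ($z{\left(t \right)} = \left(157 + t\right) 2 t = 2 t \left(157 + t\right)$)
$\frac{1}{-20603 + z{\left(\left(-8\right) \left(-21\right) \right)}} = \frac{1}{-20603 + 2 \left(\left(-8\right) \left(-21\right)\right) \left(157 - -168\right)} = \frac{1}{-20603 + 2 \cdot 168 \left(157 + 168\right)} = \frac{1}{-20603 + 2 \cdot 168 \cdot 325} = \frac{1}{-20603 + 109200} = \frac{1}{88597}$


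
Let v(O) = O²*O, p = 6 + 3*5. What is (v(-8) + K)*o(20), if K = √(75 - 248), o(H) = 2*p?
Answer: -21504 + 42*I*√173 ≈ -21504.0 + 552.42*I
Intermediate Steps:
p = 21 (p = 6 + 15 = 21)
o(H) = 42 (o(H) = 2*21 = 42)
v(O) = O³
K = I*√173 (K = √(-173) = I*√173 ≈ 13.153*I)
(v(-8) + K)*o(20) = ((-8)³ + I*√173)*42 = (-512 + I*√173)*42 = -21504 + 42*I*√173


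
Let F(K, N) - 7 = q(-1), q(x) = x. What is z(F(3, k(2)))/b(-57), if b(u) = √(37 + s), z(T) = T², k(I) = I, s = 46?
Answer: 36*√83/83 ≈ 3.9515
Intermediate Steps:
F(K, N) = 6 (F(K, N) = 7 - 1 = 6)
b(u) = √83 (b(u) = √(37 + 46) = √83)
z(F(3, k(2)))/b(-57) = 6²/(√83) = 36*(√83/83) = 36*√83/83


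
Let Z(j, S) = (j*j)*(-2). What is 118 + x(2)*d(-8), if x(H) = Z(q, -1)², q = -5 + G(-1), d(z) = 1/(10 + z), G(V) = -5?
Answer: 20118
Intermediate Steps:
q = -10 (q = -5 - 5 = -10)
Z(j, S) = -2*j² (Z(j, S) = j²*(-2) = -2*j²)
x(H) = 40000 (x(H) = (-2*(-10)²)² = (-2*100)² = (-200)² = 40000)
118 + x(2)*d(-8) = 118 + 40000/(10 - 8) = 118 + 40000/2 = 118 + 40000*(½) = 118 + 20000 = 20118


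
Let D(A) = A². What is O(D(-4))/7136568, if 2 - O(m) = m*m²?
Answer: -2047/3568284 ≈ -0.00057366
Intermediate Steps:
O(m) = 2 - m³ (O(m) = 2 - m*m² = 2 - m³)
O(D(-4))/7136568 = (2 - ((-4)²)³)/7136568 = (2 - 1*16³)*(1/7136568) = (2 - 1*4096)*(1/7136568) = (2 - 4096)*(1/7136568) = -4094*1/7136568 = -2047/3568284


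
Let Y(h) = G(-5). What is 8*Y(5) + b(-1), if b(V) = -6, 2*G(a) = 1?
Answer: -2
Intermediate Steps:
G(a) = ½ (G(a) = (½)*1 = ½)
Y(h) = ½
8*Y(5) + b(-1) = 8*(½) - 6 = 4 - 6 = -2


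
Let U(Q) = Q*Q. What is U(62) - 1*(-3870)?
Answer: 7714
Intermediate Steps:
U(Q) = Q²
U(62) - 1*(-3870) = 62² - 1*(-3870) = 3844 + 3870 = 7714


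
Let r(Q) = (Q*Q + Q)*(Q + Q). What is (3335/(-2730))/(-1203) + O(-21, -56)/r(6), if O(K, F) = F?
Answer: -8035/72982 ≈ -0.11010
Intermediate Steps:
r(Q) = 2*Q*(Q + Q²) (r(Q) = (Q² + Q)*(2*Q) = (Q + Q²)*(2*Q) = 2*Q*(Q + Q²))
(3335/(-2730))/(-1203) + O(-21, -56)/r(6) = (3335/(-2730))/(-1203) - 56*1/(72*(1 + 6)) = (3335*(-1/2730))*(-1/1203) - 56/(2*36*7) = -667/546*(-1/1203) - 56/504 = 667/656838 - 56*1/504 = 667/656838 - ⅑ = -8035/72982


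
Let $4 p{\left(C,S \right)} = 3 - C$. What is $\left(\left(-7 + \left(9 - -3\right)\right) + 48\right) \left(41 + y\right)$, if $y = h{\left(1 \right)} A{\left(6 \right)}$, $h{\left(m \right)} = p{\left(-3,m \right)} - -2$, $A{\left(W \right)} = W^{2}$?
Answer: $8851$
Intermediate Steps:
$p{\left(C,S \right)} = \frac{3}{4} - \frac{C}{4}$ ($p{\left(C,S \right)} = \frac{3 - C}{4} = \frac{3}{4} - \frac{C}{4}$)
$h{\left(m \right)} = \frac{7}{2}$ ($h{\left(m \right)} = \left(\frac{3}{4} - - \frac{3}{4}\right) - -2 = \left(\frac{3}{4} + \frac{3}{4}\right) + 2 = \frac{3}{2} + 2 = \frac{7}{2}$)
$y = 126$ ($y = \frac{7 \cdot 6^{2}}{2} = \frac{7}{2} \cdot 36 = 126$)
$\left(\left(-7 + \left(9 - -3\right)\right) + 48\right) \left(41 + y\right) = \left(\left(-7 + \left(9 - -3\right)\right) + 48\right) \left(41 + 126\right) = \left(\left(-7 + \left(9 + 3\right)\right) + 48\right) 167 = \left(\left(-7 + 12\right) + 48\right) 167 = \left(5 + 48\right) 167 = 53 \cdot 167 = 8851$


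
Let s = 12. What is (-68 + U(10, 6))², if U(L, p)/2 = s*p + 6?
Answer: 7744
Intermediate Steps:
U(L, p) = 12 + 24*p (U(L, p) = 2*(12*p + 6) = 2*(6 + 12*p) = 12 + 24*p)
(-68 + U(10, 6))² = (-68 + (12 + 24*6))² = (-68 + (12 + 144))² = (-68 + 156)² = 88² = 7744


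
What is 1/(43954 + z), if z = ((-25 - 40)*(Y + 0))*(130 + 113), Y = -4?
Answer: 1/107134 ≈ 9.3341e-6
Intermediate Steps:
z = 63180 (z = ((-25 - 40)*(-4 + 0))*(130 + 113) = -65*(-4)*243 = 260*243 = 63180)
1/(43954 + z) = 1/(43954 + 63180) = 1/107134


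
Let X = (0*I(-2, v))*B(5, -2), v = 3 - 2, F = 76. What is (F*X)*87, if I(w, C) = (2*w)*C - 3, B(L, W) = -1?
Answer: 0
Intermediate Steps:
v = 1
I(w, C) = -3 + 2*C*w (I(w, C) = 2*C*w - 3 = -3 + 2*C*w)
X = 0 (X = (0*(-3 + 2*1*(-2)))*(-1) = (0*(-3 - 4))*(-1) = (0*(-7))*(-1) = 0*(-1) = 0)
(F*X)*87 = (76*0)*87 = 0*87 = 0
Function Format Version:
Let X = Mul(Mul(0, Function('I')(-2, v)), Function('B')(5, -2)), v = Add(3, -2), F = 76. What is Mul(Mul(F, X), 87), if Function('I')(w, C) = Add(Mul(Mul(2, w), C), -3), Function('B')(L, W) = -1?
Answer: 0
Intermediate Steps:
v = 1
Function('I')(w, C) = Add(-3, Mul(2, C, w)) (Function('I')(w, C) = Add(Mul(2, C, w), -3) = Add(-3, Mul(2, C, w)))
X = 0 (X = Mul(Mul(0, Add(-3, Mul(2, 1, -2))), -1) = Mul(Mul(0, Add(-3, -4)), -1) = Mul(Mul(0, -7), -1) = Mul(0, -1) = 0)
Mul(Mul(F, X), 87) = Mul(Mul(76, 0), 87) = Mul(0, 87) = 0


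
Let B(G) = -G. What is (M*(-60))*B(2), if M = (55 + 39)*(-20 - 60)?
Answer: -902400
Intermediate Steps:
M = -7520 (M = 94*(-80) = -7520)
(M*(-60))*B(2) = (-7520*(-60))*(-1*2) = 451200*(-2) = -902400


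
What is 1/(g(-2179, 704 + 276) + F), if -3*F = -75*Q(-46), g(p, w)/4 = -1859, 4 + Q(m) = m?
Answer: -1/8686 ≈ -0.00011513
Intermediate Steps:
Q(m) = -4 + m
g(p, w) = -7436 (g(p, w) = 4*(-1859) = -7436)
F = -1250 (F = -(-25)*(-4 - 46) = -(-25)*(-50) = -⅓*3750 = -1250)
1/(g(-2179, 704 + 276) + F) = 1/(-7436 - 1250) = 1/(-8686) = -1/8686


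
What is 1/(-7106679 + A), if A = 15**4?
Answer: -1/7056054 ≈ -1.4172e-7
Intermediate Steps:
A = 50625
1/(-7106679 + A) = 1/(-7106679 + 50625) = 1/(-7056054) = -1/7056054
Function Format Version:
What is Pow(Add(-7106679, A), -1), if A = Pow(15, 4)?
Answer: Rational(-1, 7056054) ≈ -1.4172e-7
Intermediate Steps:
A = 50625
Pow(Add(-7106679, A), -1) = Pow(Add(-7106679, 50625), -1) = Pow(-7056054, -1) = Rational(-1, 7056054)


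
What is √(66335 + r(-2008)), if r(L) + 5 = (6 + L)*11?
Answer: 2*√11077 ≈ 210.49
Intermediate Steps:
r(L) = 61 + 11*L (r(L) = -5 + (6 + L)*11 = -5 + (66 + 11*L) = 61 + 11*L)
√(66335 + r(-2008)) = √(66335 + (61 + 11*(-2008))) = √(66335 + (61 - 22088)) = √(66335 - 22027) = √44308 = 2*√11077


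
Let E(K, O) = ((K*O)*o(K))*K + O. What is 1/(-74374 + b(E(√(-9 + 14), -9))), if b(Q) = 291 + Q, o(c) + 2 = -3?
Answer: -1/73867 ≈ -1.3538e-5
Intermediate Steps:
o(c) = -5 (o(c) = -2 - 3 = -5)
E(K, O) = O - 5*O*K² (E(K, O) = ((K*O)*(-5))*K + O = (-5*K*O)*K + O = -5*O*K² + O = O - 5*O*K²)
1/(-74374 + b(E(√(-9 + 14), -9))) = 1/(-74374 + (291 - 9*(1 - 5*(√(-9 + 14))²))) = 1/(-74374 + (291 - 9*(1 - 5*(√5)²))) = 1/(-74374 + (291 - 9*(1 - 5*5))) = 1/(-74374 + (291 - 9*(1 - 25))) = 1/(-74374 + (291 - 9*(-24))) = 1/(-74374 + (291 + 216)) = 1/(-74374 + 507) = 1/(-73867) = -1/73867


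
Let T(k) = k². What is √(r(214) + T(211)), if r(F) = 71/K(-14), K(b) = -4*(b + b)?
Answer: 3*√3878329/28 ≈ 211.00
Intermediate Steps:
K(b) = -8*b
r(F) = 71/112 (r(F) = 71/((-8*(-14))) = 71/112)
√(r(214) + T(211)) = √(71/112 + 211²) = √(71/112 + 44521) = √(4986423/112) = 3*√3878329/28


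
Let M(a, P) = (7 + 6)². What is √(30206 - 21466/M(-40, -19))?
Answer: 2*√1270837/13 ≈ 173.43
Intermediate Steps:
M(a, P) = 169 (M(a, P) = 13² = 169)
√(30206 - 21466/M(-40, -19)) = √(30206 - 21466/169) = √(5083348/169) = 2*√1270837/13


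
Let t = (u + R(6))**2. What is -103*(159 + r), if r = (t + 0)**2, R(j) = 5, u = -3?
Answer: -18025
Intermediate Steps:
t = 4 (t = (-3 + 5)**2 = 2**2 = 4)
r = 16 (r = (4 + 0)**2 = 4**2 = 16)
-103*(159 + r) = -103*(159 + 16) = -103*175 = -18025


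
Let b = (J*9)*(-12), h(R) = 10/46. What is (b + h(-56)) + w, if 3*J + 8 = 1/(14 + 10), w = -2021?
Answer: -79777/46 ≈ -1734.3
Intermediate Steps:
J = -191/72 (J = -8/3 + 1/(3*(14 + 10)) = -8/3 + (1/3)/24 = -8/3 + (1/3)*(1/24) = -8/3 + 1/72 = -191/72 ≈ -2.6528)
h(R) = 5/23 (h(R) = 10*(1/46) = 5/23)
b = 573/2 (b = -191/72*9*(-12) = -191/8*(-12) = 573/2 ≈ 286.50)
(b + h(-56)) + w = (573/2 + 5/23) - 2021 = 13189/46 - 2021 = -79777/46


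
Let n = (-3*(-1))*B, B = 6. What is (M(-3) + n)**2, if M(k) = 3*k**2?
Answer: 2025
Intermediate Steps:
n = 18 (n = -3*(-1)*6 = 3*6 = 18)
(M(-3) + n)**2 = (3*(-3)**2 + 18)**2 = (3*9 + 18)**2 = (27 + 18)**2 = 45**2 = 2025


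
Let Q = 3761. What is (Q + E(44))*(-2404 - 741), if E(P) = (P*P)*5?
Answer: -42271945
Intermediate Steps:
E(P) = 5*P² (E(P) = P²*5 = 5*P²)
(Q + E(44))*(-2404 - 741) = (3761 + 5*44²)*(-2404 - 741) = (3761 + 5*1936)*(-3145) = (3761 + 9680)*(-3145) = 13441*(-3145) = -42271945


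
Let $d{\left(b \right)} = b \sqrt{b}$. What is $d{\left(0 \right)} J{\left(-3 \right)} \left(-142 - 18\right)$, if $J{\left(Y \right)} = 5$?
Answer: $0$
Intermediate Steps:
$d{\left(b \right)} = b^{\frac{3}{2}}$
$d{\left(0 \right)} J{\left(-3 \right)} \left(-142 - 18\right) = 0^{\frac{3}{2}} \cdot 5 \left(-142 - 18\right) = 0 \cdot 5 \left(-160\right) = 0 \left(-160\right) = 0$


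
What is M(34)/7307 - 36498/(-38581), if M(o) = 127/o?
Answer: 9072389911/9584986478 ≈ 0.94652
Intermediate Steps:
M(34)/7307 - 36498/(-38581) = (127/34)/7307 - 36498/(-38581) = (127*(1/34))*(1/7307) - 36498*(-1/38581) = (127/34)*(1/7307) + 36498/38581 = 127/248438 + 36498/38581 = 9072389911/9584986478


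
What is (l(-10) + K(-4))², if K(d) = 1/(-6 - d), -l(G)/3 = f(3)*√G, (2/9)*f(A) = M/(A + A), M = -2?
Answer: (1 - 9*I*√10)²/4 ≈ -202.25 - 14.23*I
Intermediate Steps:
f(A) = -9/(2*A) (f(A) = 9*(-2/(A + A))/2 = 9*(-2*1/(2*A))/2 = 9*(-1/A)/2 = -9/(2*A))
l(G) = 9*√G/2 (l(G) = -3*(-9/2/3)*√G = -3*(-9/2*⅓)*√G = -(-9)*√G/2 = 9*√G/2)
(l(-10) + K(-4))² = (9*√(-10)/2 - 1/(6 - 4))² = (9*(I*√10)/2 - 1/2)² = (9*I*√10/2 - 1*½)² = (9*I*√10/2 - ½)² = (-½ + 9*I*√10/2)²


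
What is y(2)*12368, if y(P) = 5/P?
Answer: 30920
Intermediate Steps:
y(2)*12368 = (5/2)*12368 = 30920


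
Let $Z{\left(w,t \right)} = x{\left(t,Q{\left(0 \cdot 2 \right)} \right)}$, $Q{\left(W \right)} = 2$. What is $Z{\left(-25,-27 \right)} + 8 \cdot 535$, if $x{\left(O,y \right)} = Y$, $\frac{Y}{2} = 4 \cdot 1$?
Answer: $4288$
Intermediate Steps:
$Y = 8$ ($Y = 2 \cdot 4 \cdot 1 = 2 \cdot 4 = 8$)
$x{\left(O,y \right)} = 8$
$Z{\left(w,t \right)} = 8$
$Z{\left(-25,-27 \right)} + 8 \cdot 535 = 8 + 8 \cdot 535 = 8 + 4280 = 4288$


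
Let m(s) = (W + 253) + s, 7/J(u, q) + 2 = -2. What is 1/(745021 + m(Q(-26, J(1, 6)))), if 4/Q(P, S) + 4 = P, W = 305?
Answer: 15/11183683 ≈ 1.3412e-6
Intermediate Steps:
J(u, q) = -7/4 (J(u, q) = 7/(-2 - 2) = 7/(-4) = 7*(-¼) = -7/4)
Q(P, S) = 4/(-4 + P)
m(s) = 558 + s (m(s) = (305 + 253) + s = 558 + s)
1/(745021 + m(Q(-26, J(1, 6)))) = 1/(745021 + (558 + 4/(-4 - 26))) = 1/(745021 + (558 + 4/(-30))) = 1/(745021 + (558 + 4*(-1/30))) = 1/(745021 + (558 - 2/15)) = 1/(745021 + 8368/15) = 1/(11183683/15) = 15/11183683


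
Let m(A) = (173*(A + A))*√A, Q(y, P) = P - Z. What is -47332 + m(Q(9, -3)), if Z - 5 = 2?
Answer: -47332 - 3460*I*√10 ≈ -47332.0 - 10941.0*I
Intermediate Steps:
Z = 7 (Z = 5 + 2 = 7)
Q(y, P) = -7 + P (Q(y, P) = P - 1*7 = P - 7 = -7 + P)
m(A) = 346*A^(3/2) (m(A) = (173*(2*A))*√A = (346*A)*√A = 346*A^(3/2))
-47332 + m(Q(9, -3)) = -47332 + 346*(-7 - 3)^(3/2) = -47332 + 346*(-10)^(3/2) = -47332 + 346*(-10*I*√10) = -47332 - 3460*I*√10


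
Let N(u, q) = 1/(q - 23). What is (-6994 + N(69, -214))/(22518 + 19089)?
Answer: -1657579/9860859 ≈ -0.16810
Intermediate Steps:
N(u, q) = 1/(-23 + q)
(-6994 + N(69, -214))/(22518 + 19089) = (-6994 + 1/(-23 - 214))/(22518 + 19089) = (-6994 + 1/(-237))/41607 = (-6994 - 1/237)*(1/41607) = -1657579/237*1/41607 = -1657579/9860859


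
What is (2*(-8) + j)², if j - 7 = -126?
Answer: 18225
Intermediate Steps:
j = -119 (j = 7 - 126 = -119)
(2*(-8) + j)² = (2*(-8) - 119)² = (-16 - 119)² = (-135)² = 18225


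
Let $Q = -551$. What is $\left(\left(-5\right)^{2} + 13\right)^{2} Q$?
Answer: $-795644$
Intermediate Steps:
$\left(\left(-5\right)^{2} + 13\right)^{2} Q = \left(\left(-5\right)^{2} + 13\right)^{2} \left(-551\right) = \left(25 + 13\right)^{2} \left(-551\right) = 38^{2} \left(-551\right) = 1444 \left(-551\right) = -795644$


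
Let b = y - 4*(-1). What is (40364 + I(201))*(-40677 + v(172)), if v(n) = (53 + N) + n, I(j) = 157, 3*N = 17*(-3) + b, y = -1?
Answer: -1639803828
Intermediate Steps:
b = 3 (b = -1 - 4*(-1) = -1 + 4 = 3)
N = -16 (N = (17*(-3) + 3)/3 = (-51 + 3)/3 = (1/3)*(-48) = -16)
v(n) = 37 + n (v(n) = (53 - 16) + n = 37 + n)
(40364 + I(201))*(-40677 + v(172)) = (40364 + 157)*(-40677 + (37 + 172)) = 40521*(-40677 + 209) = 40521*(-40468) = -1639803828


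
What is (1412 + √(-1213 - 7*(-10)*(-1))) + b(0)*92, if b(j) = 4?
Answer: 1780 + I*√1283 ≈ 1780.0 + 35.819*I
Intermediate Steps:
(1412 + √(-1213 - 7*(-10)*(-1))) + b(0)*92 = (1412 + √(-1213 - 7*(-10)*(-1))) + 4*92 = (1412 + √(-1213 + 70*(-1))) + 368 = (1412 + √(-1213 - 70)) + 368 = (1412 + √(-1283)) + 368 = (1412 + I*√1283) + 368 = 1780 + I*√1283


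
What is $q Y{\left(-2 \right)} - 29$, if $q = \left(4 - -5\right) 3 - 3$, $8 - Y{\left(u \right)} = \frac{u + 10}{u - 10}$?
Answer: $179$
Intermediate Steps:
$Y{\left(u \right)} = 8 - \frac{10 + u}{-10 + u}$ ($Y{\left(u \right)} = 8 - \frac{u + 10}{u - 10} = 8 - \frac{10 + u}{-10 + u}$)
$q = 24$ ($q = \left(4 + 5\right) 3 + \left(-5 + 2\right) = 9 \cdot 3 - 3 = 27 - 3 = 24$)
$q Y{\left(-2 \right)} - 29 = 24 \frac{-90 + 7 \left(-2\right)}{-10 - 2} - 29 = 24 \frac{-90 - 14}{-12} - 29 = 24 \left(\left(- \frac{1}{12}\right) \left(-104\right)\right) - 29 = 24 \cdot \frac{26}{3} - 29 = 208 - 29 = 179$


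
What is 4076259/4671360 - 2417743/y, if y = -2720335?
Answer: 1492195864483/847177607040 ≈ 1.7614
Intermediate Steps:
4076259/4671360 - 2417743/y = 4076259/4671360 - 2417743/(-2720335) = 4076259*(1/4671360) - 2417743*(-1/2720335) = 1358753/1557120 + 2417743/2720335 = 1492195864483/847177607040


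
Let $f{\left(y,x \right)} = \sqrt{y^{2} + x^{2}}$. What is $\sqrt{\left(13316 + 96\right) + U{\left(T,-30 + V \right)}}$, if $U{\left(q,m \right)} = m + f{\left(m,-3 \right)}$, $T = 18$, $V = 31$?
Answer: $\sqrt{13413 + \sqrt{10}} \approx 115.83$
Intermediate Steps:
$f{\left(y,x \right)} = \sqrt{x^{2} + y^{2}}$
$U{\left(q,m \right)} = m + \sqrt{9 + m^{2}}$ ($U{\left(q,m \right)} = m + \sqrt{\left(-3\right)^{2} + m^{2}} = m + \sqrt{9 + m^{2}}$)
$\sqrt{\left(13316 + 96\right) + U{\left(T,-30 + V \right)}} = \sqrt{\left(13316 + 96\right) + \left(\left(-30 + 31\right) + \sqrt{9 + \left(-30 + 31\right)^{2}}\right)} = \sqrt{13412 + \left(1 + \sqrt{9 + 1^{2}}\right)} = \sqrt{13412 + \left(1 + \sqrt{9 + 1}\right)} = \sqrt{13412 + \left(1 + \sqrt{10}\right)} = \sqrt{13413 + \sqrt{10}}$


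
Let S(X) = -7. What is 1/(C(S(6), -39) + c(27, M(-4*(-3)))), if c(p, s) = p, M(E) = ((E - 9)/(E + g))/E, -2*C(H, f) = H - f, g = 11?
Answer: 1/11 ≈ 0.090909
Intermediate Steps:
C(H, f) = f/2 - H/2 (C(H, f) = -(H - f)/2 = f/2 - H/2)
M(E) = (-9 + E)/(E*(11 + E)) (M(E) = ((E - 9)/(E + 11))/E = ((-9 + E)/(11 + E))/E = (-9 + E)/(E*(11 + E)))
1/(C(S(6), -39) + c(27, M(-4*(-3)))) = 1/(((½)*(-39) - ½*(-7)) + 27) = 1/((-39/2 + 7/2) + 27) = 1/(-16 + 27) = 1/11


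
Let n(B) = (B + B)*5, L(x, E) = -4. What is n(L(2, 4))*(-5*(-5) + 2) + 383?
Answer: -697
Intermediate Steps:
n(B) = 10*B (n(B) = (2*B)*5 = 10*B)
n(L(2, 4))*(-5*(-5) + 2) + 383 = (10*(-4))*(-5*(-5) + 2) + 383 = -40*(25 + 2) + 383 = -40*27 + 383 = -1080 + 383 = -697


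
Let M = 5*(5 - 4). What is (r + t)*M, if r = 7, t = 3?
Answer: 50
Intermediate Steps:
M = 5 (M = 5*1 = 5)
(r + t)*M = (7 + 3)*5 = 10*5 = 50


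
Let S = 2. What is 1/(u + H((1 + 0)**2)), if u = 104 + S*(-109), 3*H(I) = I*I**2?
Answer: -3/341 ≈ -0.0087977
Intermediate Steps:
H(I) = I**3/3 (H(I) = (I*I**2)/3 = I**3/3)
u = -114 (u = 104 + 2*(-109) = 104 - 218 = -114)
1/(u + H((1 + 0)**2)) = 1/(-114 + ((1 + 0)**2)**3/3) = 1/(-114 + (1**2)**3/3) = 1/(-114 + (1/3)*1**3) = 1/(-114 + (1/3)*1) = 1/(-114 + 1/3) = 1/(-341/3) = -3/341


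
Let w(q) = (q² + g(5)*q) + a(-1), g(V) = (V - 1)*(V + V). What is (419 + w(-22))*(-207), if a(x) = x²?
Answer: -4968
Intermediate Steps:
g(V) = 2*V*(-1 + V) (g(V) = (-1 + V)*(2*V) = 2*V*(-1 + V))
w(q) = 1 + q² + 40*q (w(q) = (q² + (2*5*(-1 + 5))*q) + (-1)² = (q² + (2*5*4)*q) + 1 = (q² + 40*q) + 1 = 1 + q² + 40*q)
(419 + w(-22))*(-207) = (419 + (1 + (-22)² + 40*(-22)))*(-207) = (419 + (1 + 484 - 880))*(-207) = (419 - 395)*(-207) = 24*(-207) = -4968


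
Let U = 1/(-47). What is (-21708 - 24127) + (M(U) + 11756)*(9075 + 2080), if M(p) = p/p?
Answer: 131103500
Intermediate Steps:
U = -1/47 ≈ -0.021277
M(p) = 1
(-21708 - 24127) + (M(U) + 11756)*(9075 + 2080) = (-21708 - 24127) + (1 + 11756)*(9075 + 2080) = -45835 + 11757*11155 = -45835 + 131149335 = 131103500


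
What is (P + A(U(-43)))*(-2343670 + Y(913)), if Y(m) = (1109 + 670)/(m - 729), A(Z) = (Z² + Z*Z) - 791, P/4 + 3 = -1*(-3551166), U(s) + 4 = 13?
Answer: -6125250566574523/184 ≈ -3.3289e+13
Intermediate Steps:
U(s) = 9 (U(s) = -4 + 13 = 9)
P = 14204652 (P = -12 + 4*(-1*(-3551166)) = -12 + 4*3551166 = -12 + 14204664 = 14204652)
A(Z) = -791 + 2*Z² (A(Z) = (Z² + Z²) - 791 = 2*Z² - 791 = -791 + 2*Z²)
Y(m) = 1779/(-729 + m)
(P + A(U(-43)))*(-2343670 + Y(913)) = (14204652 + (-791 + 2*9²))*(-2343670 + 1779/(-729 + 913)) = (14204652 + (-791 + 2*81))*(-2343670 + 1779/184) = (14204652 + (-791 + 162))*(-2343670 + 1779*(1/184)) = (14204652 - 629)*(-2343670 + 1779/184) = 14204023*(-431233501/184) = -6125250566574523/184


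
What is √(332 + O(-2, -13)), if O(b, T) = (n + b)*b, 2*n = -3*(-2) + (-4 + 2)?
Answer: 2*√83 ≈ 18.221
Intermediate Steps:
n = 2 (n = (-3*(-2) + (-4 + 2))/2 = (6 - 2)/2 = (½)*4 = 2)
O(b, T) = b*(2 + b) (O(b, T) = (2 + b)*b = b*(2 + b))
√(332 + O(-2, -13)) = √(332 - 2*(2 - 2)) = √(332 - 2*0) = √(332 + 0) = √332 = 2*√83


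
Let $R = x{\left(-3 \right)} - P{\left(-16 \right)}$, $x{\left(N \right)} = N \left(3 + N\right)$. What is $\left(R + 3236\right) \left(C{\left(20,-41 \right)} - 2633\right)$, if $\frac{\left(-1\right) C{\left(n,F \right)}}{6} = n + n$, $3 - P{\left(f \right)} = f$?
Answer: $-9242441$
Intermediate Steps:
$P{\left(f \right)} = 3 - f$
$C{\left(n,F \right)} = - 12 n$ ($C{\left(n,F \right)} = - 6 \left(n + n\right) = - 6 \cdot 2 n = - 12 n$)
$R = -19$ ($R = - 3 \left(3 - 3\right) - \left(3 - -16\right) = \left(-3\right) 0 - \left(3 + 16\right) = 0 - 19 = -19$)
$\left(R + 3236\right) \left(C{\left(20,-41 \right)} - 2633\right) = \left(-19 + 3236\right) \left(\left(-12\right) 20 - 2633\right) = 3217 \left(-240 - 2633\right) = 3217 \left(-2873\right) = -9242441$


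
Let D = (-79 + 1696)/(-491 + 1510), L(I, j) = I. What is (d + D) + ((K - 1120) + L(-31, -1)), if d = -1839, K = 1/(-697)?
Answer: -2122500540/710243 ≈ -2988.4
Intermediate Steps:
K = -1/697 ≈ -0.0014347
D = 1617/1019 ≈ 1.5868
(d + D) + ((K - 1120) + L(-31, -1)) = (-1839 + 1617/1019) + ((-1/697 - 1120) - 31) = -1872324/1019 + (-780641/697 - 31) = -1872324/1019 - 802248/697 = -2122500540/710243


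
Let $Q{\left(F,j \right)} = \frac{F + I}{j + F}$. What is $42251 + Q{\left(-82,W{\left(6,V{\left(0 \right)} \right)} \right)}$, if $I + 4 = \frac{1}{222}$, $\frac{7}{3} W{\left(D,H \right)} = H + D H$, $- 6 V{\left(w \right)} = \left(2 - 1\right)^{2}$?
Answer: $\frac{773846156}{18315} \approx 42252.0$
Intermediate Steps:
$V{\left(w \right)} = - \frac{1}{6}$ ($V{\left(w \right)} = - \frac{\left(2 - 1\right)^{2}}{6} = - \frac{1^{2}}{6} = \left(- \frac{1}{6}\right) 1 = - \frac{1}{6}$)
$W{\left(D,H \right)} = \frac{3 H}{7} + \frac{3 D H}{7}$ ($W{\left(D,H \right)} = \frac{3 \left(H + D H\right)}{7} = \frac{3 H}{7} + \frac{3 D H}{7}$)
$I = - \frac{887}{222}$ ($I = -4 + \frac{1}{222} = - \frac{887}{222} \approx -3.9955$)
$Q{\left(F,j \right)} = \frac{- \frac{887}{222} + F}{F + j}$ ($Q{\left(F,j \right)} = \frac{F - \frac{887}{222}}{j + F} = \frac{- \frac{887}{222} + F}{F + j}$)
$42251 + Q{\left(-82,W{\left(6,V{\left(0 \right)} \right)} \right)} = 42251 + \frac{- \frac{887}{222} - 82}{-82 + \frac{3}{7} \left(- \frac{1}{6}\right) \left(1 + 6\right)} = 42251 + \frac{1}{-82 + \frac{3}{7} \left(- \frac{1}{6}\right) 7} \left(- \frac{19091}{222}\right) = 42251 + \frac{1}{-82 - \frac{1}{2}} \left(- \frac{19091}{222}\right) = 42251 + \frac{1}{- \frac{165}{2}} \left(- \frac{19091}{222}\right) = 42251 - - \frac{19091}{18315} = 42251 + \frac{19091}{18315} = \frac{773846156}{18315}$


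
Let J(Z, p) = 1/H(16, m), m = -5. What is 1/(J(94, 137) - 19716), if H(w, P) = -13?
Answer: -13/256309 ≈ -5.0720e-5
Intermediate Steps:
J(Z, p) = -1/13 (J(Z, p) = 1/(-13) = -1/13)
1/(J(94, 137) - 19716) = 1/(-1/13 - 19716) = 1/(-256309/13) = -13/256309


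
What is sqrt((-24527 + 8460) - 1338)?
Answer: 59*I*sqrt(5) ≈ 131.93*I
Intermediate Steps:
sqrt((-24527 + 8460) - 1338) = sqrt(-16067 - 1338) = sqrt(-17405) = 59*I*sqrt(5)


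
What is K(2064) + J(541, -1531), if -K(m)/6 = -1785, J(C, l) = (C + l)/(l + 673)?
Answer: 139245/13 ≈ 10711.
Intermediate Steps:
J(C, l) = (C + l)/(673 + l)
K(m) = 10710 (K(m) = -6*(-1785) = 10710)
K(2064) + J(541, -1531) = 10710 + (541 - 1531)/(673 - 1531) = 10710 - 990/(-858) = 10710 - 1/858*(-990) = 10710 + 15/13 = 139245/13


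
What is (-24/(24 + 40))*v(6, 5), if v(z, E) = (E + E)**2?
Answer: -75/2 ≈ -37.500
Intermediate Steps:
v(z, E) = 4*E**2 (v(z, E) = (2*E)**2 = 4*E**2)
(-24/(24 + 40))*v(6, 5) = (-24/(24 + 40))*(4*5**2) = (-24/64)*(4*25) = -24*1/64*100 = -3/8*100 = -75/2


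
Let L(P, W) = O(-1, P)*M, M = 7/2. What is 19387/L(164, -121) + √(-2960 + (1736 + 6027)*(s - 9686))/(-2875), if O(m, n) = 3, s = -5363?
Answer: 38774/21 - I*√116828347/2875 ≈ 1846.4 - 3.7596*I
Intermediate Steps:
M = 7/2 (M = 7*(½) = 7/2 ≈ 3.5000)
L(P, W) = 21/2 (L(P, W) = 3*(7/2) = 21/2)
19387/L(164, -121) + √(-2960 + (1736 + 6027)*(s - 9686))/(-2875) = 19387/(21/2) + √(-2960 + (1736 + 6027)*(-5363 - 9686))/(-2875) = 19387*(2/21) + √(-2960 + 7763*(-15049))*(-1/2875) = 38774/21 + √(-2960 - 116825387)*(-1/2875) = 38774/21 + √(-116828347)*(-1/2875) = 38774/21 + (I*√116828347)*(-1/2875) = 38774/21 - I*√116828347/2875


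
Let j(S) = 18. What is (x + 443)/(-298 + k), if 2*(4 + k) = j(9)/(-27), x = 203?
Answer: -1938/907 ≈ -2.1367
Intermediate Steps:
k = -13/3 (k = -4 + (18/(-27))/2 = -4 + (18*(-1/27))/2 = -4 + (½)*(-⅔) = -4 - ⅓ = -13/3 ≈ -4.3333)
(x + 443)/(-298 + k) = (203 + 443)/(-298 - 13/3) = 646/(-907/3) = 646*(-3/907) = -1938/907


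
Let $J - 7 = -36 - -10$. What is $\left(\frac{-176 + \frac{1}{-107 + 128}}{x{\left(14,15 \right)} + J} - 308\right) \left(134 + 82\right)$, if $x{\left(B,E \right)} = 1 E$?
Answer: $- \frac{399186}{7} \approx -57027.0$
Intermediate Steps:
$J = -19$ ($J = 7 - 26 = -19$)
$x{\left(B,E \right)} = E$
$\left(\frac{-176 + \frac{1}{-107 + 128}}{x{\left(14,15 \right)} + J} - 308\right) \left(134 + 82\right) = \left(\frac{-176 + \frac{1}{-107 + 128}}{15 - 19} - 308\right) \left(134 + 82\right) = \left(\frac{-176 + \frac{1}{21}}{-4} - 308\right) 216 = \left(\left(-176 + \frac{1}{21}\right) \left(- \frac{1}{4}\right) - 308\right) 216 = \left(\left(- \frac{3695}{21}\right) \left(- \frac{1}{4}\right) - 308\right) 216 = \left(\frac{3695}{84} - 308\right) 216 = \left(- \frac{22177}{84}\right) 216 = - \frac{399186}{7}$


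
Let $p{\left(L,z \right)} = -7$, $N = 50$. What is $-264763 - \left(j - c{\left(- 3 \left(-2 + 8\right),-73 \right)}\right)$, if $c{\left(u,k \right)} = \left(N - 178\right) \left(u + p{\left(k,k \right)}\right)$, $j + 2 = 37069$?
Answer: $-298630$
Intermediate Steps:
$j = 37067$ ($j = -2 + 37069 = 37067$)
$c{\left(u,k \right)} = 896 - 128 u$ ($c{\left(u,k \right)} = \left(50 - 178\right) \left(u - 7\right) = - 128 \left(-7 + u\right) = 896 - 128 u$)
$-264763 - \left(j - c{\left(- 3 \left(-2 + 8\right),-73 \right)}\right) = -264763 - \left(37067 - \left(896 - 128 \left(- 3 \left(-2 + 8\right)\right)\right)\right) = -264763 - \left(37067 - \left(896 - 128 \left(\left(-3\right) 6\right)\right)\right) = -264763 - \left(37067 - \left(896 - -2304\right)\right) = -264763 - \left(37067 - \left(896 + 2304\right)\right) = -264763 - \left(37067 - 3200\right) = -264763 - 33867 = -298630$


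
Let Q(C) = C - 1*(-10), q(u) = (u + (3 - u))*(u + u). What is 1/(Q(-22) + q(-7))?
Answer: -1/54 ≈ -0.018519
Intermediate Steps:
q(u) = 6*u (q(u) = 3*(2*u) = 6*u)
Q(C) = 10 + C (Q(C) = C + 10 = 10 + C)
1/(Q(-22) + q(-7)) = 1/((10 - 22) + 6*(-7)) = 1/(-12 - 42) = 1/(-54) = -1/54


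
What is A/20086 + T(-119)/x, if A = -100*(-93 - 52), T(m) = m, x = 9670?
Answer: 68912383/97115810 ≈ 0.70959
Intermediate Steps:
A = 14500 (A = -100*(-145) = 14500)
A/20086 + T(-119)/x = 14500/20086 - 119/9670 = 14500*(1/20086) - 119*1/9670 = 7250/10043 - 119/9670 = 68912383/97115810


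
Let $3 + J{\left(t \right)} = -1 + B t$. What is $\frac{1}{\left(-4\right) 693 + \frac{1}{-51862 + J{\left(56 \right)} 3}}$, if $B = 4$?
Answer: $- \frac{51202}{141931945} \approx -0.00036075$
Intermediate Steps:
$J{\left(t \right)} = -4 + 4 t$ ($J{\left(t \right)} = -3 + \left(-1 + 4 t\right) = -4 + 4 t$)
$\frac{1}{\left(-4\right) 693 + \frac{1}{-51862 + J{\left(56 \right)} 3}} = \frac{1}{\left(-4\right) 693 + \frac{1}{-51862 + \left(-4 + 4 \cdot 56\right) 3}} = \frac{1}{-2772 + \frac{1}{-51862 + \left(-4 + 224\right) 3}} = \frac{1}{-2772 + \frac{1}{-51862 + 220 \cdot 3}} = \frac{1}{-2772 + \frac{1}{-51862 + 660}} = \frac{1}{-2772 + \frac{1}{-51202}} = \frac{1}{-2772 - \frac{1}{51202}} = \frac{1}{- \frac{141931945}{51202}} = - \frac{51202}{141931945}$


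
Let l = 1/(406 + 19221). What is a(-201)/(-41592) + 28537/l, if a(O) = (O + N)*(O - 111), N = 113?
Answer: 970645845223/1733 ≈ 5.6010e+8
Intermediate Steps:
l = 1/19627 ≈ 5.0950e-5
a(O) = (-111 + O)*(113 + O) (a(O) = (O + 113)*(O - 111) = (113 + O)*(-111 + O) = (-111 + O)*(113 + O))
a(-201)/(-41592) + 28537/l = (-12543 + (-201)² + 2*(-201))/(-41592) + 28537/(1/19627) = (-12543 + 40401 - 402)*(-1/41592) + 28537*19627 = 27456*(-1/41592) + 560095699 = -1144/1733 + 560095699 = 970645845223/1733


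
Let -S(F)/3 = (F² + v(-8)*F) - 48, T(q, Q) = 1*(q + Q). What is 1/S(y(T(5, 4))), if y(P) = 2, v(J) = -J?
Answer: 1/84 ≈ 0.011905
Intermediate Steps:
T(q, Q) = Q + q (T(q, Q) = 1*(Q + q) = Q + q)
S(F) = 144 - 24*F - 3*F² (S(F) = -3*((F² + (-1*(-8))*F) - 48) = -3*((F² + 8*F) - 48) = -3*(-48 + F² + 8*F) = 144 - 24*F - 3*F²)
1/S(y(T(5, 4))) = 1/(144 - 24*2 - 3*2²) = 1/(144 - 48 - 3*4) = 1/(144 - 48 - 12) = 1/84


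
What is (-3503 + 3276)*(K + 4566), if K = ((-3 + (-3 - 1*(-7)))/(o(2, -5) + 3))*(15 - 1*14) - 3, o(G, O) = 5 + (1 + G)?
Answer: -11394038/11 ≈ -1.0358e+6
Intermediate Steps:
o(G, O) = 6 + G
K = -32/11 (K = ((-3 + (-3 - 1*(-7)))/((6 + 2) + 3))*(15 - 1*14) - 3 = ((-3 + (-3 + 7))/(8 + 3))*(15 - 14) - 3 = ((-3 + 4)/11)*1 - 3 = (1*(1/11))*1 - 3 = (1/11)*1 - 3 = 1/11 - 3 = -32/11 ≈ -2.9091)
(-3503 + 3276)*(K + 4566) = (-3503 + 3276)*(-32/11 + 4566) = -227*50194/11 = -11394038/11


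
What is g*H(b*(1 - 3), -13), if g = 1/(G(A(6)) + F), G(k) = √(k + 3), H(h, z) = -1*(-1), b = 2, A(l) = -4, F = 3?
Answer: 3/10 - I/10 ≈ 0.3 - 0.1*I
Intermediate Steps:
H(h, z) = 1
G(k) = √(3 + k)
g = (3 - I)/10 (g = 1/(√(3 - 4) + 3) = 1/(√(-1) + 3) = 1/(I + 3) = 1/(3 + I) = (3 - I)/10 ≈ 0.3 - 0.1*I)
g*H(b*(1 - 3), -13) = (3/10 - I/10)*1 = 3/10 - I/10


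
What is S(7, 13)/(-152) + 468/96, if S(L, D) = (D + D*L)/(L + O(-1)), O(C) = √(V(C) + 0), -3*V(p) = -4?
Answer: 7983/1672 + 2*√3/209 ≈ 4.7911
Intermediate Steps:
V(p) = 4/3 (V(p) = -⅓*(-4) = 4/3)
O(C) = 2*√3/3 (O(C) = √(4/3 + 0) = √(4/3) = 2*√3/3)
S(L, D) = (D + D*L)/(L + 2*√3/3)
S(7, 13)/(-152) + 468/96 = (3*13*(1 + 7)/(2*√3 + 3*7))/(-152) + 468/96 = (3*13*8/(2*√3 + 21))*(-1/152) + 468*(1/96) = (3*13*8/(21 + 2*√3))*(-1/152) + 39/8 = (312/(21 + 2*√3))*(-1/152) + 39/8 = -39/(19*(21 + 2*√3)) + 39/8 = 39/8 - 39/(19*(21 + 2*√3))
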